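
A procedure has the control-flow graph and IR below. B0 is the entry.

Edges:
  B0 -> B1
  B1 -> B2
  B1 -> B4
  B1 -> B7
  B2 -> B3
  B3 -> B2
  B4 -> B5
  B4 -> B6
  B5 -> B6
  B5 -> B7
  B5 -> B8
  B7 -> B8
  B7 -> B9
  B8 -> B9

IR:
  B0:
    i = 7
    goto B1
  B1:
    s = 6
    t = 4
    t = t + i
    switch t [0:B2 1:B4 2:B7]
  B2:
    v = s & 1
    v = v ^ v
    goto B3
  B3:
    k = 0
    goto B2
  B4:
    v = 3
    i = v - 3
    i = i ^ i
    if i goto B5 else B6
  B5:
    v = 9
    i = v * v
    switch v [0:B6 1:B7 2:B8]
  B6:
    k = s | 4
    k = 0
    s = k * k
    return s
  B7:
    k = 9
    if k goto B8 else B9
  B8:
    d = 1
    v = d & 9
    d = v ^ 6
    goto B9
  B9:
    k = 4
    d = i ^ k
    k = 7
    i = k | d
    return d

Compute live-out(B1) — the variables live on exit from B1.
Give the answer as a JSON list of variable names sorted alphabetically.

Answer: ["i", "s"]

Derivation:
Block summaries:
  B0 def {i} use ∅
  B1 def {s,t} use {i}
  B2 def {v} use {s}
  B3 def {k} use ∅
  B4 def {i,v} use ∅
  B5 def {i,v} use ∅
  B6 def {k,s} use {s}
  B7 def {k} use ∅
  B8 def {d,v} use ∅
  B9 def {d,i,k} use {i}

Backward fixpoint:
  B0 li=∅ lo={i}
  B1 li={i} lo={i,s}
  B2 li={s} lo={s}
  B3 li={s} lo={s}
  B4 li={s} lo={s}
  B5 li={s} lo={i,s}
  B6 li={s} lo=∅
  B7 li={i} lo={i}
  B8 li={i} lo={i}
  B9 li={i} lo=∅

live-out(B1) = ["i", "s"]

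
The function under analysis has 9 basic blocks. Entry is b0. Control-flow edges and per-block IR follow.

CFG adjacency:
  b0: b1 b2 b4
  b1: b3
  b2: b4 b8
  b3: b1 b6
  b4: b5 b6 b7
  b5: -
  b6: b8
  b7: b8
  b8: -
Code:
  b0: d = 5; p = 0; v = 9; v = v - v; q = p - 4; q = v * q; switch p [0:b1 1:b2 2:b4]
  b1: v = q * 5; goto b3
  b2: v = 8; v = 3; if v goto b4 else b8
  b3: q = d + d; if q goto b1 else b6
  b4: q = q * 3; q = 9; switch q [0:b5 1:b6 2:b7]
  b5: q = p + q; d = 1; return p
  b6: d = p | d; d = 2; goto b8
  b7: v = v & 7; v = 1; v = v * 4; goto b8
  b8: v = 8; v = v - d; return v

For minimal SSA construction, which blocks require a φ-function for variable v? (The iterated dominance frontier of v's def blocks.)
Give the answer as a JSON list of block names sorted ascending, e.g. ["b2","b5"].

Answer: ["b1", "b4", "b6", "b8"]

Working:
idom tree: b1←b0 b2←b0 b3←b1 b4←b0 b5←b4 b6←b0 b7←b4 b8←b0
Join-block Dom:
  b1: preds {b0,b3}: {b0} ∩ {b0,b1,b3} = {b0}; idom=b0
  b4: preds {b0,b2}: {b0} ∩ {b0,b2} = {b0}; idom=b0
  b6: preds {b3,b4}: {b0,b1,b3} ∩ {b0,b4} = {b0}; idom=b0
  b8: preds {b2,b6,b7}: {b0,b2} ∩ {b0,b6} ∩ {b0,b4,b7} = {b0}; idom=b0

DF derivation:
  join b1 pred b0: · stop@b0
  join b1 pred b3: b3→b1 stop@b0
  join b4 pred b0: · stop@b0
  join b4 pred b2: b2 stop@b0
  join b6 pred b3: b3→b1 stop@b0
  join b6 pred b4: b4 stop@b0
  join b8 pred b2: b2 stop@b0
  join b8 pred b6: b6 stop@b0
  join b8 pred b7: b7→b4 stop@b0
  b0 → ∅
  b1 → {b1,b6}
  b2 → {b4,b8}
  b3 → {b1,b6}
  b4 → {b6,b8}
  b5 → ∅
  b6 → {b8}
  b7 → {b8}
  b8 → ∅

φ for v: defs {b0,b1,b2,b7,b8}
  DF⁺ = {b1,b4,b6,b8}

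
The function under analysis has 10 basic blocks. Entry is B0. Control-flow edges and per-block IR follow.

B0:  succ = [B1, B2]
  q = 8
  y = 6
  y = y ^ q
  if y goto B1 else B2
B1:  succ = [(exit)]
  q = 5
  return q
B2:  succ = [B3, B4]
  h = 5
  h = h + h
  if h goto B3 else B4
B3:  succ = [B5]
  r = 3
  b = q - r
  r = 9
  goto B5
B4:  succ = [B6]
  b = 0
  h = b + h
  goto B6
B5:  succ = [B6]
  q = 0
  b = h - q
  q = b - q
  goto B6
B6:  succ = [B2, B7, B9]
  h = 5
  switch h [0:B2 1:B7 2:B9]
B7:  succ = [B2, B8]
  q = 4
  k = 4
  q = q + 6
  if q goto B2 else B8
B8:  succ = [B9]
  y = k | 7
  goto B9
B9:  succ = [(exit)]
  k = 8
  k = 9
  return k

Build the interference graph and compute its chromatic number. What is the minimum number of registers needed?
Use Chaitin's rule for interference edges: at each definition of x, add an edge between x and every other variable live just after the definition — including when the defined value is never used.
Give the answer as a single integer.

Answer: 3

Derivation:
def/use:
  B0 def {q,y} use ∅
  B1 def {q} use ∅
  B2 def {h} use ∅
  B3 def {b,r} use {q}
  B4 def {b,h} use {h}
  B5 def {b,q} use {h}
  B6 def {h} use ∅
  B7 def {k,q} use ∅
  B8 def {y} use {k}
  B9 def {k} use ∅

Backward fixpoint:
  B0 li=∅ lo={q}
  B1 li=∅ lo=∅
  B2 li={q} lo={h,q}
  B3 li={h,q} lo={h}
  B4 li={h,q} lo={q}
  B5 li={h} lo={q}
  B6 li={q} lo={q}
  B7 li=∅ lo={k,q}
  B8 li={k} lo=∅
  B9 li=∅ lo=∅

Conflict graph:
  b: {h,q}
  h: {b,q,r}
  k: {q}
  q: {b,h,k,r,y}
  r: {h,q}
  y: {q}

Registers:
  lower bound: {b,h,q} mutually conflict ⇒ χ ≥ 3
  assign b→r2 h→r1 k→r1 q→r0 r→r2 y→r1 — no edge inside a register ⇒ χ ≤ 3
  χ = 3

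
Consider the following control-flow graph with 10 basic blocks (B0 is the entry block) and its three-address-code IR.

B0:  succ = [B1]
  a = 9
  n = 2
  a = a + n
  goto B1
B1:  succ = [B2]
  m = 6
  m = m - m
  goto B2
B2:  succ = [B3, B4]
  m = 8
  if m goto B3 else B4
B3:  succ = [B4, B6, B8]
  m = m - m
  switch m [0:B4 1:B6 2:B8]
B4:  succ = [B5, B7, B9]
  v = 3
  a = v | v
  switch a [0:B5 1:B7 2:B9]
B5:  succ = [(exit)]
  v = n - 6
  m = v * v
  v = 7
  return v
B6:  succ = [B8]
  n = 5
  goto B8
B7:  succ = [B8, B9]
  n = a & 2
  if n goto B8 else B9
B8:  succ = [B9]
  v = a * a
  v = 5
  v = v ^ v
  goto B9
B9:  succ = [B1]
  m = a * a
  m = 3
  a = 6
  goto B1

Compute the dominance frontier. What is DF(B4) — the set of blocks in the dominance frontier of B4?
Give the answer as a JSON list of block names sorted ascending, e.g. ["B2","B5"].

Answer: ["B8", "B9"]

Derivation:
idom tree: B1←B0 B2←B1 B3←B2 B4←B2 B5←B4 B6←B3 B7←B4 B8←B2 B9←B2
Dom∩ at merges:
  B1: preds {B0,B9}: {B0} ∩ {B0,B1,B2,B9} = {B0}; idom=B0
  B4: preds {B2,B3}: {B0,B1,B2} ∩ {B0,B1,B2,B3} = {B0,B1,B2}; idom=B2
  B8: preds {B3,B6,B7}: {B0,B1,B2,B3} ∩ {B0,B1,B2,B3,B6} ∩ {B0,B1,B2,B4,B7} = {B0,B1,B2}; idom=B2
  B9: preds {B4,B7,B8}: {B0,B1,B2,B4} ∩ {B0,B1,B2,B4,B7} ∩ {B0,B1,B2,B8} = {B0,B1,B2}; idom=B2

DF derivation:
  B1←B0: walk · to B0
  B1←B9: walk B9→B2→B1 to B0
  B4←B2: walk · to B2
  B4←B3: walk B3 to B2
  B8←B3: walk B3 to B2
  B8←B6: walk B6→B3 to B2
  B8←B7: walk B7→B4 to B2
  B9←B4: walk B4 to B2
  B9←B7: walk B7→B4 to B2
  B9←B8: walk B8 to B2
  B0 → ∅
  B1 → {B1}
  B2 → {B1}
  B3 → {B4,B8}
  B4 → {B8,B9}
  B5 → ∅
  B6 → {B8}
  B7 → {B8,B9}
  B8 → {B9}
  B9 → {B1}

DF(B4) = ["B8", "B9"]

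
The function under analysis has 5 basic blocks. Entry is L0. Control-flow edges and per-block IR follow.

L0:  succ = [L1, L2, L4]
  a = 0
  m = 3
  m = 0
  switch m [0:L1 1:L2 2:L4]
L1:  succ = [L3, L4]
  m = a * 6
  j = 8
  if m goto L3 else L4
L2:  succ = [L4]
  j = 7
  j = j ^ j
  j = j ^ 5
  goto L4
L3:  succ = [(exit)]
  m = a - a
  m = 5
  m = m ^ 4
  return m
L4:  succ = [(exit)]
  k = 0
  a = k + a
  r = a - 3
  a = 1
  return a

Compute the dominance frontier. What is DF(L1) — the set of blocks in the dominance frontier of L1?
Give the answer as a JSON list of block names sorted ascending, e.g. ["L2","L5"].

Answer: ["L4"]

Analysis:
idom tree: L1←L0 L2←L0 L3←L1 L4←L0
Dom at joins:
  L4: preds {L0,L1,L2}: {L0} ∩ {L0,L1} ∩ {L0,L2} = {L0}; idom=L0

DF derivation:
  L4←L0: walk · to L0
  L4←L1: walk L1 to L0
  L4←L2: walk L2 to L0
  L0 → ∅
  L1 → {L4}
  L2 → {L4}
  L3 → ∅
  L4 → ∅

DF(L1) = ["L4"]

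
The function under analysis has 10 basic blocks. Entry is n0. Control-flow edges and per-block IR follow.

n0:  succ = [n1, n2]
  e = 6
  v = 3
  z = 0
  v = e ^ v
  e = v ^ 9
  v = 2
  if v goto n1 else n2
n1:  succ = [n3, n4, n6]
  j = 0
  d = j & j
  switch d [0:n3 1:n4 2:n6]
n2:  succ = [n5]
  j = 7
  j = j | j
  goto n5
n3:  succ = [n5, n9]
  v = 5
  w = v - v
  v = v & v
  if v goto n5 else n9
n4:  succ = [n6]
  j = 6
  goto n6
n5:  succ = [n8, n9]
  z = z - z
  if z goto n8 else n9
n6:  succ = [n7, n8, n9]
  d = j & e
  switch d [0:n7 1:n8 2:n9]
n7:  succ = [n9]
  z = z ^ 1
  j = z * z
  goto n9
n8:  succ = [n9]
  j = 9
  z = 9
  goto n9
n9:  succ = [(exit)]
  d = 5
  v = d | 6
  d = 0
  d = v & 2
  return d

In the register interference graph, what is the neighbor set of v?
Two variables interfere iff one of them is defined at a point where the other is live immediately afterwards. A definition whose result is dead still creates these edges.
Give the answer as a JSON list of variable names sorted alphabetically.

Answer: ["d", "e", "w", "z"]

Working:
Block summaries:
  n0: def={e,v,z} ue=∅
  n1: def={d,j} ue=∅
  n2: def={j} ue=∅
  n3: def={v,w} ue=∅
  n4: def={j} ue=∅
  n5: def={z} ue={z}
  n6: def={d} ue={e,j}
  n7: def={j,z} ue={z}
  n8: def={j,z} ue=∅
  n9: def={d,v} ue=∅

Live sets:
  n0 li=∅ lo={e,z}
  n1 li={e,z} lo={e,j,z}
  n2 li={z} lo={z}
  n3 li={z} lo={z}
  n4 li={e,z} lo={e,j,z}
  n5 li={z} lo=∅
  n6 li={e,j,z} lo={z}
  n7 li={z} lo=∅
  n8 li=∅ lo=∅
  n9 li=∅ lo=∅

Conflict graph:
  d — {e,j,v,z}
  e — {d,j,v,z}
  j — {d,e,z}
  v — {d,e,w,z}
  w — {v,z}
  z — {d,e,j,v,w}

N(v) = ["d", "e", "w", "z"]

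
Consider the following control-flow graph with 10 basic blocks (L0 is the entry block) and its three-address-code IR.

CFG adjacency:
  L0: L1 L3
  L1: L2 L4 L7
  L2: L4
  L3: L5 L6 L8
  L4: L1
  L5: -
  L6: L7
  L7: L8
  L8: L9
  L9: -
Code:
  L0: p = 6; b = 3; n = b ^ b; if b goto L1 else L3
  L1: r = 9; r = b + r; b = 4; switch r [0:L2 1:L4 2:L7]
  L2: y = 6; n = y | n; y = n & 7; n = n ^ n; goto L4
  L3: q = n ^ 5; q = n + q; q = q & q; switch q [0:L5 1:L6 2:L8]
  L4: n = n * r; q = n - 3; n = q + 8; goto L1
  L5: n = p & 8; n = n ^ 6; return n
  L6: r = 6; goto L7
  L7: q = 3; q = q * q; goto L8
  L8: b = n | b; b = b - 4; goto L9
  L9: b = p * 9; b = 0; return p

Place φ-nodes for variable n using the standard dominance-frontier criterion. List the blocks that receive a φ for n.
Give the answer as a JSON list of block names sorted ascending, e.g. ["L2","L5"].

Answer: ["L1", "L4", "L7", "L8"]

Derivation:
idom tree: L1←L0 L2←L1 L3←L0 L4←L1 L5←L3 L6←L3 L7←L0 L8←L0 L9←L8
Dom at joins:
  L1: preds {L0,L4}: {L0} ∩ {L0,L1,L4} = {L0}; idom=L0
  L4: preds {L1,L2}: {L0,L1} ∩ {L0,L1,L2} = {L0,L1}; idom=L1
  L7: preds {L1,L6}: {L0,L1} ∩ {L0,L3,L6} = {L0}; idom=L0
  L8: preds {L3,L7}: {L0,L3} ∩ {L0,L7} = {L0}; idom=L0

DF walk-up:
  join L1 pred L0: · stop@L0
  join L1 pred L4: L4→L1 stop@L0
  join L4 pred L1: · stop@L1
  join L4 pred L2: L2 stop@L1
  join L7 pred L1: L1 stop@L0
  join L7 pred L6: L6→L3 stop@L0
  join L8 pred L3: L3 stop@L0
  join L8 pred L7: L7 stop@L0
  L0 → ∅
  L1 → {L1,L7}
  L2 → {L4}
  L3 → {L7,L8}
  L4 → {L1}
  L5 → ∅
  L6 → {L7}
  L7 → {L8}
  L8 → ∅
  L9 → ∅

φ for n: defs {L0,L2,L4,L5}
  DF⁺ = {L1,L4,L7,L8}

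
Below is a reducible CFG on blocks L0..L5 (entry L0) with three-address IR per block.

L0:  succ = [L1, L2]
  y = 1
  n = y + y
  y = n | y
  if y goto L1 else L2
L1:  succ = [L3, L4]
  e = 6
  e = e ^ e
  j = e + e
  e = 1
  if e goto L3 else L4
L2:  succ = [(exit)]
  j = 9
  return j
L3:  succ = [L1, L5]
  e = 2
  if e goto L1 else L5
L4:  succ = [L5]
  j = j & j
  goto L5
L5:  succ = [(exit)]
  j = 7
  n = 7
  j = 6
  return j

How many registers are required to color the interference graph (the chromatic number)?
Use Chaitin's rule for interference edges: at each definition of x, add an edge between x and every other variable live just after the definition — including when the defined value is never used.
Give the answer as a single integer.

Block summaries:
  L0 def {n,y} use ∅
  L1 def {e,j} use ∅
  L2 def {j} use ∅
  L3 def {e} use ∅
  L4 def {j} use {j}
  L5 def {j,n} use ∅

Backward fixpoint:
  L0: in=∅ out=∅
  L1: in=∅ out={j}
  L2: in=∅ out=∅
  L3: in=∅ out=∅
  L4: in={j} out=∅
  L5: in=∅ out=∅

Conflict graph:
  e: {j}
  j: {e}
  n: {y}
  y: {n}

Chromatic number:
  {e,j} pairwise interfere (2-clique) ⇒ χ ≥ 2
  assign e→c0 j→c1 n→c0 y→c1 — no edge inside a register ⇒ χ ≤ 2
  χ = 2

Answer: 2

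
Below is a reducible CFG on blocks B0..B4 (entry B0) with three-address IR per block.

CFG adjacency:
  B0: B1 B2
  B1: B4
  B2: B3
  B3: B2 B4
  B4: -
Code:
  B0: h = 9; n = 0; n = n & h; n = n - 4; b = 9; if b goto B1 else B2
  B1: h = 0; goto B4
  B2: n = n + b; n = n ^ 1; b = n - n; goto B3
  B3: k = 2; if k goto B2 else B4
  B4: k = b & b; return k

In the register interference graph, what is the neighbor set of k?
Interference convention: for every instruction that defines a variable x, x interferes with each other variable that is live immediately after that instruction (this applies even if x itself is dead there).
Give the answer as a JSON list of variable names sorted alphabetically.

Block summaries:
  B0 def {b,h,n} use ∅
  B1 def {h} use ∅
  B2 def {b,n} use {b,n}
  B3 def {k} use ∅
  B4 def {k} use {b}

Backward fixpoint:
  live B0: ∅→{b,n}
  live B1: {b}→{b}
  live B2: {b,n}→{b,n}
  live B3: {b,n}→{b,n}
  live B4: {b}→∅

Conflict graph:
  b: {h,k,n}
  h: {b,n}
  k: {b,n}
  n: {b,h,k}

N(k) = ["b", "n"]

Answer: ["b", "n"]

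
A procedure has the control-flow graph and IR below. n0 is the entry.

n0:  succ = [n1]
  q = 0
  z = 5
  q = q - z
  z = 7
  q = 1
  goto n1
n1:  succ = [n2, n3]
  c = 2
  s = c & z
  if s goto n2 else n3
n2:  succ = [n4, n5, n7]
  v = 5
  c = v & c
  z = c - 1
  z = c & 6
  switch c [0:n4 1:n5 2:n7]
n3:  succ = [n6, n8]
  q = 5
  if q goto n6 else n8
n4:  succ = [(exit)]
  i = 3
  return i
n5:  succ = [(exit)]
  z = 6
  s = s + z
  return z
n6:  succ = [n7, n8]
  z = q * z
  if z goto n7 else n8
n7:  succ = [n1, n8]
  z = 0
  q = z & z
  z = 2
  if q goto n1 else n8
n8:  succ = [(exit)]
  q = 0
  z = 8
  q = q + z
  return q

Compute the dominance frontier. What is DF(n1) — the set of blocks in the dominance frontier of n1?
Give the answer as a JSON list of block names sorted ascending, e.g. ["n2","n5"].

Answer: ["n1"]

Working:
idom tree: n1←n0 n2←n1 n3←n1 n4←n2 n5←n2 n6←n3 n7←n1 n8←n1
Join-block Dom:
  n1: preds {n0,n7}: {n0} ∩ {n0,n1,n7} = {n0}; idom=n0
  n7: preds {n2,n6}: {n0,n1,n2} ∩ {n0,n1,n3,n6} = {n0,n1}; idom=n1
  n8: preds {n3,n6,n7}: {n0,n1,n3} ∩ {n0,n1,n3,n6} ∩ {n0,n1,n7} = {n0,n1}; idom=n1

DF walk-up:
  join n1 pred n0: · stop@n0
  join n1 pred n7: n7→n1 stop@n0
  join n7 pred n2: n2 stop@n1
  join n7 pred n6: n6→n3 stop@n1
  join n8 pred n3: n3 stop@n1
  join n8 pred n6: n6→n3 stop@n1
  join n8 pred n7: n7 stop@n1
  n0 → ∅
  n1 → {n1}
  n2 → {n7}
  n3 → {n7,n8}
  n4 → ∅
  n5 → ∅
  n6 → {n7,n8}
  n7 → {n1,n8}
  n8 → ∅

DF(n1) = ["n1"]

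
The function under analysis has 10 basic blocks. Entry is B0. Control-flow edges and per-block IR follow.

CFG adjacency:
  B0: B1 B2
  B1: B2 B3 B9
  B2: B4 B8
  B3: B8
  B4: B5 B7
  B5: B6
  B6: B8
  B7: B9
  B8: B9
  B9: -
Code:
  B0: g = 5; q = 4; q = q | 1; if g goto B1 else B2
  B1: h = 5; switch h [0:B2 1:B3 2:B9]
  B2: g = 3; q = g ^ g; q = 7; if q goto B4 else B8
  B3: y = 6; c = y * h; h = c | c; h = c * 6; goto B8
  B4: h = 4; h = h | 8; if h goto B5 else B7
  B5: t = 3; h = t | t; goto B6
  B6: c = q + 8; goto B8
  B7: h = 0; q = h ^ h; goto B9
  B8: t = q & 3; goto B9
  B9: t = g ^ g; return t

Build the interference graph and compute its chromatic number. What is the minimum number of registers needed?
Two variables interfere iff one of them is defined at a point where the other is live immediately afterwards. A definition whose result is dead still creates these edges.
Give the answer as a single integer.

Answer: 4

Derivation:
Per-block:
  B0 def {g,q} use ∅
  B1 def {h} use ∅
  B2 def {g,q} use ∅
  B3 def {c,h,y} use {h}
  B4 def {h} use ∅
  B5 def {h,t} use ∅
  B6 def {c} use {q}
  B7 def {h,q} use ∅
  B8 def {t} use {q}
  B9 def {t} use {g}

Backward fixpoint:
  B0: in=∅ out={g,q}
  B1: in={g,q} out={g,h,q}
  B2: in=∅ out={g,q}
  B3: in={g,h,q} out={g,q}
  B4: in={g,q} out={g,q}
  B5: in={g,q} out={g,q}
  B6: in={g,q} out={g,q}
  B7: in={g} out={g}
  B8: in={g,q} out={g}
  B9: in={g} out=∅

Interfere edges:
  c: {g,h,q}
  g: {c,h,q,t,y}
  h: {c,g,q,y}
  q: {c,g,h,t,y}
  t: {g,q}
  y: {g,h,q}

Colouring:
  lower bound: {c,g,h,q} mutually conflict ⇒ χ ≥ 4
  assign c→c3 g→c0 h→c2 q→c1 t→c2 y→c3 — no edge inside a register ⇒ χ ≤ 4
  χ = 4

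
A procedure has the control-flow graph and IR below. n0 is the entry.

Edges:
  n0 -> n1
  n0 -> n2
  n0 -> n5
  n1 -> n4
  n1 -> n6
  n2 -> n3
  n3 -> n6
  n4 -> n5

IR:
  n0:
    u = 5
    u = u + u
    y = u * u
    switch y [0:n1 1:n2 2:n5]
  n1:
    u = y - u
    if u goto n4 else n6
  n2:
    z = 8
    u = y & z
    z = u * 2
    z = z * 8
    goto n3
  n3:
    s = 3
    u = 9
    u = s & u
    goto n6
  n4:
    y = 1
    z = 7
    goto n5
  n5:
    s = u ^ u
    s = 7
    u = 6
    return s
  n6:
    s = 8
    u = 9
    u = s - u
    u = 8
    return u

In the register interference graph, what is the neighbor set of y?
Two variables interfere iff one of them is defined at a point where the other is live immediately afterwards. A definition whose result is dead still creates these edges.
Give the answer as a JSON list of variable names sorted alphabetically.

def/use:
  n0 def {u,y} use ∅
  n1 def {u} use {u,y}
  n2 def {u,z} use {y}
  n3 def {s,u} use ∅
  n4 def {y,z} use ∅
  n5 def {s,u} use {u}
  n6 def {s,u} use ∅

Live sets:
  live n0: ∅→{u,y}
  live n1: {u,y}→{u}
  live n2: {y}→∅
  live n3: ∅→∅
  live n4: {u}→{u}
  live n5: {u}→∅
  live n6: ∅→∅

Interference:
  s↔{u}
  u↔{s,y,z}
  y↔{u,z}
  z↔{u,y}

N(y) = ["u", "z"]

Answer: ["u", "z"]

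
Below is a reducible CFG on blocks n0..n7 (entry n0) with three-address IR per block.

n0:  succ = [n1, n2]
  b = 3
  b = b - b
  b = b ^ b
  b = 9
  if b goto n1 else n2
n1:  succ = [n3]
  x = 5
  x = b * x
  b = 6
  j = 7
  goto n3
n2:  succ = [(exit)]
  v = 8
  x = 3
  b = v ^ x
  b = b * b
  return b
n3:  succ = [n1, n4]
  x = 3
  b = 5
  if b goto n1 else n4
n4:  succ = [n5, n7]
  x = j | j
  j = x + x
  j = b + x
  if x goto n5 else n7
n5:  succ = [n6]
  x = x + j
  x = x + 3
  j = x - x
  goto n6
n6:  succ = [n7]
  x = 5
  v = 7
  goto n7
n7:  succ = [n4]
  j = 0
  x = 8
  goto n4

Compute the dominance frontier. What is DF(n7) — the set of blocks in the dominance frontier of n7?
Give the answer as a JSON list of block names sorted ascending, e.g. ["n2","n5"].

idom tree: n1←n0 n2←n0 n3←n1 n4←n3 n5←n4 n6←n5 n7←n4
Join-block Dom:
  n1: preds {n0,n3}: {n0} ∩ {n0,n1,n3} = {n0}; idom=n0
  n4: preds {n3,n7}: {n0,n1,n3} ∩ {n0,n1,n3,n4,n7} = {n0,n1,n3}; idom=n3
  n7: preds {n4,n6}: {n0,n1,n3,n4} ∩ {n0,n1,n3,n4,n5,n6} = {n0,n1,n3,n4}; idom=n4

Frontier:
  join n1 pred n0: · stop@n0
  join n1 pred n3: n3→n1 stop@n0
  join n4 pred n3: · stop@n3
  join n4 pred n7: n7→n4 stop@n3
  join n7 pred n4: · stop@n4
  join n7 pred n6: n6→n5 stop@n4
  n0 → ∅
  n1 → {n1}
  n2 → ∅
  n3 → {n1}
  n4 → {n4}
  n5 → {n7}
  n6 → {n7}
  n7 → {n4}

DF(n7) = ["n4"]

Answer: ["n4"]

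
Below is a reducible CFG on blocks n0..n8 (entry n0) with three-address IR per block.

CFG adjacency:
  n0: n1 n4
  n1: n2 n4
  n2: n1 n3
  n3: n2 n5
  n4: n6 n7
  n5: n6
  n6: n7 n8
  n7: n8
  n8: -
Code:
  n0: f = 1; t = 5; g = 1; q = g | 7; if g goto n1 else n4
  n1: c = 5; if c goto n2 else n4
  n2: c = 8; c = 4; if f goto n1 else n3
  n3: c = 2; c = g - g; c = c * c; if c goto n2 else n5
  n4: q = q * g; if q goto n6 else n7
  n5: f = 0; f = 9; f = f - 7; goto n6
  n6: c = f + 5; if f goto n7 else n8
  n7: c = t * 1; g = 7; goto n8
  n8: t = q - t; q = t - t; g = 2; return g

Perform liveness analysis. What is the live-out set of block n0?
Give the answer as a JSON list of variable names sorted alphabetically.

Answer: ["f", "g", "q", "t"]

Analysis:
Per-block:
  n0: {f,g,q,t} / ∅
  n1: {c} / ∅
  n2: {c} / {f}
  n3: {c} / {g}
  n4: {q} / {g,q}
  n5: {f} / ∅
  n6: {c} / {f}
  n7: {c,g} / {t}
  n8: {g,q,t} / {q,t}

Live sets:
  n0 li=∅ lo={f,g,q,t}
  n1 li={f,g,q,t} lo={f,g,q,t}
  n2 li={f,g,q,t} lo={f,g,q,t}
  n3 li={f,g,q,t} lo={f,g,q,t}
  n4 li={f,g,q,t} lo={f,q,t}
  n5 li={q,t} lo={f,q,t}
  n6 li={f,q,t} lo={q,t}
  n7 li={q,t} lo={q,t}
  n8 li={q,t} lo=∅

live-out(n0) = ["f", "g", "q", "t"]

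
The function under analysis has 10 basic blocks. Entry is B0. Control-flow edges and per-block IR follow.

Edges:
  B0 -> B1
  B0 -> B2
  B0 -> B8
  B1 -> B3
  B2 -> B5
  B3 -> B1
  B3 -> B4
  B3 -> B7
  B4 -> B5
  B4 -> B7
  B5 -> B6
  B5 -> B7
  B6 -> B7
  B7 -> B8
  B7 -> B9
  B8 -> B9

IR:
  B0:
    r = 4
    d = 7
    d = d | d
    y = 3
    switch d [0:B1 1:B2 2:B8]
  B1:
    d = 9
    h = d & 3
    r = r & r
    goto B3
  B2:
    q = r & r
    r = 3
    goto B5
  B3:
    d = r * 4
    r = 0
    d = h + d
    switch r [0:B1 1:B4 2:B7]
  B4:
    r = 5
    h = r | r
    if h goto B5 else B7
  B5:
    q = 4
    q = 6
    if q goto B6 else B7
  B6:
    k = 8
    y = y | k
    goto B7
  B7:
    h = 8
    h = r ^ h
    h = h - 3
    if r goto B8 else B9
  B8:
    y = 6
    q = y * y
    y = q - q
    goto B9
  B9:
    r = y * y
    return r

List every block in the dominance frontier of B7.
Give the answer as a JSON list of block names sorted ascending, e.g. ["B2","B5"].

Answer: ["B8", "B9"]

Analysis:
idom tree: B1←B0 B2←B0 B3←B1 B4←B3 B5←B0 B6←B5 B7←B0 B8←B0 B9←B0
Join-block Dom:
  B1: preds {B0,B3}: {B0} ∩ {B0,B1,B3} = {B0}; idom=B0
  B5: preds {B2,B4}: {B0,B2} ∩ {B0,B1,B3,B4} = {B0}; idom=B0
  B7: preds {B3,B4,B5,B6}: {B0,B1,B3} ∩ {B0,B1,B3,B4} ∩ {B0,B5} ∩ {B0,B5,B6} = {B0}; idom=B0
  B8: preds {B0,B7}: {B0} ∩ {B0,B7} = {B0}; idom=B0
  B9: preds {B7,B8}: {B0,B7} ∩ {B0,B8} = {B0}; idom=B0

DF derivation:
  join B1 pred B0: · stop@B0
  join B1 pred B3: B3→B1 stop@B0
  join B5 pred B2: B2 stop@B0
  join B5 pred B4: B4→B3→B1 stop@B0
  join B7 pred B3: B3→B1 stop@B0
  join B7 pred B4: B4→B3→B1 stop@B0
  join B7 pred B5: B5 stop@B0
  join B7 pred B6: B6→B5 stop@B0
  join B8 pred B0: · stop@B0
  join B8 pred B7: B7 stop@B0
  join B9 pred B7: B7 stop@B0
  join B9 pred B8: B8 stop@B0
  DF(B0)=∅
  DF(B1)={B1,B5,B7}
  DF(B2)={B5}
  DF(B3)={B1,B5,B7}
  DF(B4)={B5,B7}
  DF(B5)={B7}
  DF(B6)={B7}
  DF(B7)={B8,B9}
  DF(B8)={B9}
  DF(B9)=∅

DF(B7) = ["B8", "B9"]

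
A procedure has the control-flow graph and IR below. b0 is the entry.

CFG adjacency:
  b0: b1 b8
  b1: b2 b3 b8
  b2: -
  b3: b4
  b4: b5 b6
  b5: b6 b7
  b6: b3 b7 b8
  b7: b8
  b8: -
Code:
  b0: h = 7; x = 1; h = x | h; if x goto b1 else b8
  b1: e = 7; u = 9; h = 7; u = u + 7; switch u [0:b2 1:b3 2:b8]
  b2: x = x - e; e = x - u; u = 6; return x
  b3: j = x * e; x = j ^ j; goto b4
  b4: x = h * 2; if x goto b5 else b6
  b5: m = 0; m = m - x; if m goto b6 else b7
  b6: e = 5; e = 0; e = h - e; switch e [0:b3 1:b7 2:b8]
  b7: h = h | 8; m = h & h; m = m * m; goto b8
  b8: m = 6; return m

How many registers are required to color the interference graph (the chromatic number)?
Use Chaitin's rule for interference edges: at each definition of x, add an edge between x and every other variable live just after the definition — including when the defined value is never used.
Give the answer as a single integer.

Answer: 4

Analysis:
Per-block:
  b0 def {h,x} use ∅
  b1 def {e,h,u} use ∅
  b2 def {e,u,x} use {e,u,x}
  b3 def {j,x} use {e,x}
  b4 def {x} use {h}
  b5 def {m} use {x}
  b6 def {e} use {h}
  b7 def {h,m} use {h}
  b8 def {m} use ∅

Liveness:
  b0: in=∅ out={x}
  b1: in={x} out={e,h,u,x}
  b2: in={e,u,x} out=∅
  b3: in={e,h,x} out={h}
  b4: in={h} out={h,x}
  b5: in={h,x} out={h,x}
  b6: in={h,x} out={e,h,x}
  b7: in={h} out=∅
  b8: in=∅ out=∅

Interfere edges:
  e: {h,u,x}
  h: {e,j,m,u,x}
  j: {h}
  m: {h,x}
  u: {e,h,x}
  x: {e,h,m,u}

Chromatic number:
  {e,h,u,x} pairwise interfere (4-clique) ⇒ χ ≥ 4
  assign e→R2 h→R0 j→R1 m→R2 u→R3 x→R1 — no edge inside a register ⇒ χ ≤ 4
  χ = 4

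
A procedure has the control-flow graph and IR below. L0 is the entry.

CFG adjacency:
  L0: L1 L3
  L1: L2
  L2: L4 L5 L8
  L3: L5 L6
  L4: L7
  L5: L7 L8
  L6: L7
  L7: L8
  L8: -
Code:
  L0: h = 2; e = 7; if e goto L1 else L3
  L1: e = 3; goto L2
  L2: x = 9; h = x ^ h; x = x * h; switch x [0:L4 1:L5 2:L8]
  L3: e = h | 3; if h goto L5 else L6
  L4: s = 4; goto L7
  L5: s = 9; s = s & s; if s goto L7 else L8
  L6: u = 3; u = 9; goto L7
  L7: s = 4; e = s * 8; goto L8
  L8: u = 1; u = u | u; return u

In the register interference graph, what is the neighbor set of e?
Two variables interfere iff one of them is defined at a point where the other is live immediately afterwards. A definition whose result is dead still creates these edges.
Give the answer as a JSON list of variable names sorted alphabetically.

Answer: ["h"]

Analysis:
Block summaries:
  L0 def {e,h} use ∅
  L1 def {e} use ∅
  L2 def {h,x} use {h}
  L3 def {e} use {h}
  L4 def {s} use ∅
  L5 def {s} use ∅
  L6 def {u} use ∅
  L7 def {e,s} use ∅
  L8 def {u} use ∅

Live sets:
  live L0: ∅→{h}
  live L1: {h}→{h}
  live L2: {h}→∅
  live L3: {h}→∅
  live L4: ∅→∅
  live L5: ∅→∅
  live L6: ∅→∅
  live L7: ∅→∅
  live L8: ∅→∅

Conflict graph:
  e↔{h}
  h↔{e,x}
  s↔∅
  u↔∅
  x↔{h}

N(e) = ["h"]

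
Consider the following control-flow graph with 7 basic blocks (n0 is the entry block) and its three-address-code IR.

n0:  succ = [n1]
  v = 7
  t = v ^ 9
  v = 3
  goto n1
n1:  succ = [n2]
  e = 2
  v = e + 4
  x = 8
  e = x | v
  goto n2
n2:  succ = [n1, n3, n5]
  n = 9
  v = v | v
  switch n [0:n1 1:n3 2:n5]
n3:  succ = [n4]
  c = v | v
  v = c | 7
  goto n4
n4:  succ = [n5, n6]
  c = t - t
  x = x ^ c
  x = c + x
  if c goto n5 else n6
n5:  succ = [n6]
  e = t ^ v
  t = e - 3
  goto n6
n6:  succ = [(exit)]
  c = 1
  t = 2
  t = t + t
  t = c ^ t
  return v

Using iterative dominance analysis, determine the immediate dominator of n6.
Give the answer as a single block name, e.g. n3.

Answer: n2

Derivation:
idom tree: n1←n0 n2←n1 n3←n2 n4←n3 n5←n2 n6←n2
Dom at joins:
  n1: preds {n0,n2}: {n0} ∩ {n0,n1,n2} = {n0}; idom=n0
  n5: preds {n2,n4}: {n0,n1,n2} ∩ {n0,n1,n2,n3,n4} = {n0,n1,n2}; idom=n2
  n6: preds {n4,n5}: {n0,n1,n2,n3,n4} ∩ {n0,n1,n2,n5} = {n0,n1,n2}; idom=n2

idom(n6) = n2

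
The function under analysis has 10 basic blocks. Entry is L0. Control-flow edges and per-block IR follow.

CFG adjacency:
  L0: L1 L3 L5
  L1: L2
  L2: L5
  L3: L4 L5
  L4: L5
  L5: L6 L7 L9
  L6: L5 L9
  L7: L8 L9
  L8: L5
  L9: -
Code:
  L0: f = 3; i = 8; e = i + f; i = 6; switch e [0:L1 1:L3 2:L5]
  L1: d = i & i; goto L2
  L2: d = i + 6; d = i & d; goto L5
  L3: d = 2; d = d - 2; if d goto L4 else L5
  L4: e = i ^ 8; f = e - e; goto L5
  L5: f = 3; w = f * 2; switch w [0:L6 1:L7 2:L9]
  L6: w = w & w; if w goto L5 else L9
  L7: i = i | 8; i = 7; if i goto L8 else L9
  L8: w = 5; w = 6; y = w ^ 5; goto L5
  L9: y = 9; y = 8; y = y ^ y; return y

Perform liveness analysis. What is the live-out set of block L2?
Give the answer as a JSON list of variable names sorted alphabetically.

Per-block:
  L0: {e,f,i} / ∅
  L1: {d} / {i}
  L2: {d} / {i}
  L3: {d} / ∅
  L4: {e,f} / {i}
  L5: {f,w} / ∅
  L6: {w} / {w}
  L7: {i} / {i}
  L8: {w,y} / ∅
  L9: {y} / ∅

Live sets:
  L0: in=∅ out={i}
  L1: in={i} out={i}
  L2: in={i} out={i}
  L3: in={i} out={i}
  L4: in={i} out={i}
  L5: in={i} out={i,w}
  L6: in={i,w} out={i}
  L7: in={i} out={i}
  L8: in={i} out={i}
  L9: in=∅ out=∅

live-out(L2) = ["i"]

Answer: ["i"]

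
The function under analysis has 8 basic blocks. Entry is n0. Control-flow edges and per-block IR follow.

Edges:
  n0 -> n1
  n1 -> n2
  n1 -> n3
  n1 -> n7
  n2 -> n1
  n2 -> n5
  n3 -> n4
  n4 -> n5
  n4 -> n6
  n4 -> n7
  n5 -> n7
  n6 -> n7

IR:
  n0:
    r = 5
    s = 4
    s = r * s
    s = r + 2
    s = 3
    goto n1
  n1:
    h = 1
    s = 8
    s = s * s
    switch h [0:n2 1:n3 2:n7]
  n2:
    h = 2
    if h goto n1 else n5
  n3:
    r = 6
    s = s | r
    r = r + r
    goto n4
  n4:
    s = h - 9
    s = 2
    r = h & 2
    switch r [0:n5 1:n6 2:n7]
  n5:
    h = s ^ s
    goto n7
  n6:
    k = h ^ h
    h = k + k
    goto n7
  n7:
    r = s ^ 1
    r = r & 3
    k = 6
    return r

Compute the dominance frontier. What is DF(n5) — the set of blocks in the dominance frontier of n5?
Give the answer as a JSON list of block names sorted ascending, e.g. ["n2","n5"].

Answer: ["n7"]

Working:
idom tree: n1←n0 n2←n1 n3←n1 n4←n3 n5←n1 n6←n4 n7←n1
Dom∩ at merges:
  n1: preds {n0,n2}: {n0} ∩ {n0,n1,n2} = {n0}; idom=n0
  n5: preds {n2,n4}: {n0,n1,n2} ∩ {n0,n1,n3,n4} = {n0,n1}; idom=n1
  n7: preds {n1,n4,n5,n6}: {n0,n1} ∩ {n0,n1,n3,n4} ∩ {n0,n1,n5} ∩ {n0,n1,n3,n4,n6} = {n0,n1}; idom=n1

DF derivation:
  n1←n0: walk · to n0
  n1←n2: walk n2→n1 to n0
  n5←n2: walk n2 to n1
  n5←n4: walk n4→n3 to n1
  n7←n1: walk · to n1
  n7←n4: walk n4→n3 to n1
  n7←n5: walk n5 to n1
  n7←n6: walk n6→n4→n3 to n1
  n0 → ∅
  n1 → {n1}
  n2 → {n1,n5}
  n3 → {n5,n7}
  n4 → {n5,n7}
  n5 → {n7}
  n6 → {n7}
  n7 → ∅

DF(n5) = ["n7"]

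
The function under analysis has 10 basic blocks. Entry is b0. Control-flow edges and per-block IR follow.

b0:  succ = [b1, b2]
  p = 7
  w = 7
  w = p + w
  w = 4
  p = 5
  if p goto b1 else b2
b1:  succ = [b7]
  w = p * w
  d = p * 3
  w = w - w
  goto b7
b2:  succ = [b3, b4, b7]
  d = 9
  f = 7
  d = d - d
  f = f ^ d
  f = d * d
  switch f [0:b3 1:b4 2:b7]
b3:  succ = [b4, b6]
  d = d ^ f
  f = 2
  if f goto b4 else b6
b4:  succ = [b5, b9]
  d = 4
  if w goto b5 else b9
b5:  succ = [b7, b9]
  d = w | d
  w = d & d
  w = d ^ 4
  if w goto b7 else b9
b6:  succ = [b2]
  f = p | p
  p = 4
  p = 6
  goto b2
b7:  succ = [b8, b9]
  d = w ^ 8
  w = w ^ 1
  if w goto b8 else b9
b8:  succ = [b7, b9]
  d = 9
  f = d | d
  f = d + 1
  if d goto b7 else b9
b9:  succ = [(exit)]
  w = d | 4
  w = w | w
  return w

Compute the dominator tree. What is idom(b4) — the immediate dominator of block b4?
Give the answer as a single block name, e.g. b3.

Answer: b2

Analysis:
idom tree: b1←b0 b2←b0 b3←b2 b4←b2 b5←b4 b6←b3 b7←b0 b8←b7 b9←b0
Dom at joins:
  b2: preds {b0,b6}: {b0} ∩ {b0,b2,b3,b6} = {b0}; idom=b0
  b4: preds {b2,b3}: {b0,b2} ∩ {b0,b2,b3} = {b0,b2}; idom=b2
  b7: preds {b1,b2,b5,b8}: {b0,b1} ∩ {b0,b2} ∩ {b0,b2,b4,b5} ∩ {b0,b7,b8} = {b0}; idom=b0
  b9: preds {b4,b5,b7,b8}: {b0,b2,b4} ∩ {b0,b2,b4,b5} ∩ {b0,b7} ∩ {b0,b7,b8} = {b0}; idom=b0

idom(b4) = b2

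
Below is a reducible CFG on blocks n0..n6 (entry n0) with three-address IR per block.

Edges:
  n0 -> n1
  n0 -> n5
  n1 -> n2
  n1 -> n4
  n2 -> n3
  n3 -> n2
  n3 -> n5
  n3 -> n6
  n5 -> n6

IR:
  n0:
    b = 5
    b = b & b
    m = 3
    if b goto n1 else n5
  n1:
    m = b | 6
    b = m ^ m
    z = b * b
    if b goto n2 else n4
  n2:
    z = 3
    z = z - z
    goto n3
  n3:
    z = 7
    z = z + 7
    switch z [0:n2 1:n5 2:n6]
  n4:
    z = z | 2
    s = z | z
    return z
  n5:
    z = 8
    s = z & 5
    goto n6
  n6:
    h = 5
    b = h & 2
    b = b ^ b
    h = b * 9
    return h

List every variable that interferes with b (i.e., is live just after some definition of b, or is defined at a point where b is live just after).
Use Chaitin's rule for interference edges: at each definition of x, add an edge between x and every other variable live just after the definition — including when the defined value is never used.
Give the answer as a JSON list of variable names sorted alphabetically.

Answer: ["m", "z"]

Analysis:
Block summaries:
  n0: {b,m} / ∅
  n1: {b,m,z} / {b}
  n2: {z} / ∅
  n3: {z} / ∅
  n4: {s,z} / {z}
  n5: {s,z} / ∅
  n6: {b,h} / ∅

Liveness:
  live n0: ∅→{b}
  live n1: {b}→{z}
  live n2: ∅→∅
  live n3: ∅→∅
  live n4: {z}→∅
  live n5: ∅→∅
  live n6: ∅→∅

Interference:
  b↔{m,z}
  h↔∅
  m↔{b}
  s↔{z}
  z↔{b,s}

N(b) = ["m", "z"]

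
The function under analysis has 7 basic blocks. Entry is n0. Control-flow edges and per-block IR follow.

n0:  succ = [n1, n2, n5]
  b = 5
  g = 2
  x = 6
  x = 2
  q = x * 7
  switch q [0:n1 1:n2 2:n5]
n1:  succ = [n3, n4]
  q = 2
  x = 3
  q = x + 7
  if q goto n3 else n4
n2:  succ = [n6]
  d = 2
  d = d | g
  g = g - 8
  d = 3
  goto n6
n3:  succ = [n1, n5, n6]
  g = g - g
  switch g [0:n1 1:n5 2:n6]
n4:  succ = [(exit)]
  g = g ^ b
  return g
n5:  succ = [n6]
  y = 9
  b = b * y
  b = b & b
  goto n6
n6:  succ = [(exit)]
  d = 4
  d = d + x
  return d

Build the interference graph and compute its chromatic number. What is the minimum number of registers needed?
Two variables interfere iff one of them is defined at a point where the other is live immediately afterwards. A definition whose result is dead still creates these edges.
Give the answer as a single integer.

Answer: 4

Working:
Per-block:
  n0 def {b,g,q,x} use ∅
  n1 def {q,x} use ∅
  n2 def {d,g} use {g}
  n3 def {g} use {g}
  n4 def {g} use {b,g}
  n5 def {b,y} use {b}
  n6 def {d} use {x}

Liveness:
  live n0: ∅→{b,g,x}
  live n1: {b,g}→{b,g,x}
  live n2: {g,x}→{x}
  live n3: {b,g,x}→{b,g,x}
  live n4: {b,g}→∅
  live n5: {b,x}→{x}
  live n6: {x}→∅

Interfere edges:
  b: {g,q,x,y}
  d: {g,x}
  g: {b,d,q,x}
  q: {b,g,x}
  x: {b,d,g,q,y}
  y: {b,x}

Colouring:
  {b,g,q,x} pairwise interfere (4-clique) ⇒ χ ≥ 4
  4-colouring: r0={x}  r1={b,d}  r2={g,y}  r3={q}
  χ = 4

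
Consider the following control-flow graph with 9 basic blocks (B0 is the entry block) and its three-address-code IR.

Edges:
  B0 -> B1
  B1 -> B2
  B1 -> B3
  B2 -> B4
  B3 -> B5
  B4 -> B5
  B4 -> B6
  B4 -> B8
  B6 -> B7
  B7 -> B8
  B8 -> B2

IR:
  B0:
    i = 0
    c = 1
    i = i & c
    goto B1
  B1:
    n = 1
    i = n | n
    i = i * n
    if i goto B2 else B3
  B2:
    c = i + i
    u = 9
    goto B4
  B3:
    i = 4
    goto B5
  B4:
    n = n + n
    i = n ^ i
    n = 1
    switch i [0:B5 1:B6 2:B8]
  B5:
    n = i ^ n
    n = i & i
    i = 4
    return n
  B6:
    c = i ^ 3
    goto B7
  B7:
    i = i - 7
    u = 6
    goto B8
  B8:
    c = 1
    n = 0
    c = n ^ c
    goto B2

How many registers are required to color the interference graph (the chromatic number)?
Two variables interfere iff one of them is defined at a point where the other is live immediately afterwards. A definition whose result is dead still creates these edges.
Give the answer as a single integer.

Answer: 3

Analysis:
Block summaries:
  B0: {c,i} / ∅
  B1: {i,n} / ∅
  B2: {c,u} / {i}
  B3: {i} / ∅
  B4: {i,n} / {i,n}
  B5: {i,n} / {i,n}
  B6: {c} / {i}
  B7: {i,u} / {i}
  B8: {c,n} / ∅

Liveness:
  live B0: ∅→∅
  live B1: ∅→{i,n}
  live B2: {i,n}→{i,n}
  live B3: {n}→{i,n}
  live B4: {i,n}→{i,n}
  live B5: {i,n}→∅
  live B6: {i}→{i}
  live B7: {i}→{i}
  live B8: {i}→{i,n}

Interfere edges:
  c — {i,n}
  i — {c,n,u}
  n — {c,i,u}
  u — {i,n}

Chromatic number:
  lower bound: {c,i,n} mutually conflict ⇒ χ ≥ 3
  assign c→c2 i→c0 n→c1 u→c2 — no edge inside a register ⇒ χ ≤ 3
  χ = 3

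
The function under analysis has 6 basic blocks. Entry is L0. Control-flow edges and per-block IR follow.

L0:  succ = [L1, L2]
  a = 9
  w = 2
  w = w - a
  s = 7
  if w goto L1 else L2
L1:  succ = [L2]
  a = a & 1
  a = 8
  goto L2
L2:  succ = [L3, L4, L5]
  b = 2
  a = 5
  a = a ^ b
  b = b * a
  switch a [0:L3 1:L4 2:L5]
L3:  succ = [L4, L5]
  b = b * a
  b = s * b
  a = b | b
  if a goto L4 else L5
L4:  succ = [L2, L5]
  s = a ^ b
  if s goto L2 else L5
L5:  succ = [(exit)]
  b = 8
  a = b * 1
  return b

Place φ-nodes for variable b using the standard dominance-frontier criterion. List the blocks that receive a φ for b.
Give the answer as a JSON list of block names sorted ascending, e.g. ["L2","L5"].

idom tree: L1←L0 L2←L0 L3←L2 L4←L2 L5←L2
Dom∩ at merges:
  L2: preds {L0,L1,L4}: {L0} ∩ {L0,L1} ∩ {L0,L2,L4} = {L0}; idom=L0
  L4: preds {L2,L3}: {L0,L2} ∩ {L0,L2,L3} = {L0,L2}; idom=L2
  L5: preds {L2,L3,L4}: {L0,L2} ∩ {L0,L2,L3} ∩ {L0,L2,L4} = {L0,L2}; idom=L2

DF derivation:
  join L2 pred L0: · stop@L0
  join L2 pred L1: L1 stop@L0
  join L2 pred L4: L4→L2 stop@L0
  join L4 pred L2: · stop@L2
  join L4 pred L3: L3 stop@L2
  join L5 pred L2: · stop@L2
  join L5 pred L3: L3 stop@L2
  join L5 pred L4: L4 stop@L2
  L0: DF=∅
  L1: DF={L2}
  L2: DF={L2}
  L3: DF={L4,L5}
  L4: DF={L2,L5}
  L5: DF=∅

φ for b: defs {L2,L3,L5}
  DF⁺ = {L2,L4,L5}

Answer: ["L2", "L4", "L5"]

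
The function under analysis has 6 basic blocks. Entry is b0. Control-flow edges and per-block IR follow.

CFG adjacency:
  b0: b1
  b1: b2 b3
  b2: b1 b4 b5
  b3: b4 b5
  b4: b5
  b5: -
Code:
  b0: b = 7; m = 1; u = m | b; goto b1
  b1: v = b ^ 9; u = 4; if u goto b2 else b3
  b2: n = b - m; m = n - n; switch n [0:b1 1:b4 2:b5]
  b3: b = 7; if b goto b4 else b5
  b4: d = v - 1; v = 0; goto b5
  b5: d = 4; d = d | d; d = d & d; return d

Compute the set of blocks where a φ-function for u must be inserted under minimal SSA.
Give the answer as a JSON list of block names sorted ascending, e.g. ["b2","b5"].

Answer: ["b1"]

Working:
idom tree: b1←b0 b2←b1 b3←b1 b4←b1 b5←b1
Dom∩ at merges:
  b1: preds {b0,b2}: {b0} ∩ {b0,b1,b2} = {b0}; idom=b0
  b4: preds {b2,b3}: {b0,b1,b2} ∩ {b0,b1,b3} = {b0,b1}; idom=b1
  b5: preds {b2,b3,b4}: {b0,b1,b2} ∩ {b0,b1,b3} ∩ {b0,b1,b4} = {b0,b1}; idom=b1

Frontier:
  b1←b0: walk · to b0
  b1←b2: walk b2→b1 to b0
  b4←b2: walk b2 to b1
  b4←b3: walk b3 to b1
  b5←b2: walk b2 to b1
  b5←b3: walk b3 to b1
  b5←b4: walk b4 to b1
  b0 → ∅
  b1 → {b1}
  b2 → {b1,b4,b5}
  b3 → {b4,b5}
  b4 → {b5}
  b5 → ∅

φ for u: defs {b0,b1}
  DF⁺ = {b1}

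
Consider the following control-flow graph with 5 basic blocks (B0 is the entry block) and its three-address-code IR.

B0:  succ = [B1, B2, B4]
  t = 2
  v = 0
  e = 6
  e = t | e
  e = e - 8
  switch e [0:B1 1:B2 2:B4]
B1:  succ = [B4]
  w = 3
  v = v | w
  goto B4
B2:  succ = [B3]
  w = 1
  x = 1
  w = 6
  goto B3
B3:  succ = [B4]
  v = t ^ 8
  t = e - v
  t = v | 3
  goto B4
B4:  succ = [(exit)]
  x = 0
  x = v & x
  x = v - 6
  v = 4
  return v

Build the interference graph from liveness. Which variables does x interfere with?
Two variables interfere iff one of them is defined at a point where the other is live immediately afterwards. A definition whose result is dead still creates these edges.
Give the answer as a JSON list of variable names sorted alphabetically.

Answer: ["e", "t", "v"]

Working:
Per-block:
  B0: {e,t,v} / ∅
  B1: {v,w} / {v}
  B2: {w,x} / ∅
  B3: {t,v} / {e,t}
  B4: {v,x} / {v}

Live sets:
  B0: in=∅ out={e,t,v}
  B1: in={v} out={v}
  B2: in={e,t} out={e,t}
  B3: in={e,t} out={v}
  B4: in={v} out=∅

Interfere edges:
  e↔{t,v,w,x}
  t↔{e,v,w,x}
  v↔{e,t,w,x}
  w↔{e,t,v}
  x↔{e,t,v}

N(x) = ["e", "t", "v"]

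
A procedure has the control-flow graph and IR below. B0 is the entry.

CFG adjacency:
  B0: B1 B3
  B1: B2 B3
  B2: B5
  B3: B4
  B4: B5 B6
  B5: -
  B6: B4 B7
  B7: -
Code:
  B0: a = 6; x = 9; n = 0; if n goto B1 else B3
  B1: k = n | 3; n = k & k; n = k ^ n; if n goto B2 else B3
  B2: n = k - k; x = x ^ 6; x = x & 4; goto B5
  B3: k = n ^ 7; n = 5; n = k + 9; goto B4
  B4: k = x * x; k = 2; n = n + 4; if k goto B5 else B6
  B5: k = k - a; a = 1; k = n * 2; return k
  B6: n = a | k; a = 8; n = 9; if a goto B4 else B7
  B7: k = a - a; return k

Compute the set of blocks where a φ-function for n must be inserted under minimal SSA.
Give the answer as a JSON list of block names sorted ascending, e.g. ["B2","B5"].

idom tree: B1←B0 B2←B1 B3←B0 B4←B3 B5←B0 B6←B4 B7←B6
Join-block Dom:
  B3: preds {B0,B1}: {B0} ∩ {B0,B1} = {B0}; idom=B0
  B4: preds {B3,B6}: {B0,B3} ∩ {B0,B3,B4,B6} = {B0,B3}; idom=B3
  B5: preds {B2,B4}: {B0,B1,B2} ∩ {B0,B3,B4} = {B0}; idom=B0

Frontier:
  B3←B0: walk · to B0
  B3←B1: walk B1 to B0
  B4←B3: walk · to B3
  B4←B6: walk B6→B4 to B3
  B5←B2: walk B2→B1 to B0
  B5←B4: walk B4→B3 to B0
  B0: DF=∅
  B1: DF={B3,B5}
  B2: DF={B5}
  B3: DF={B5}
  B4: DF={B4,B5}
  B5: DF=∅
  B6: DF={B4}
  B7: DF=∅

φ for n: defs {B0,B1,B2,B3,B4,B6}
  DF⁺ = {B3,B4,B5}

Answer: ["B3", "B4", "B5"]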